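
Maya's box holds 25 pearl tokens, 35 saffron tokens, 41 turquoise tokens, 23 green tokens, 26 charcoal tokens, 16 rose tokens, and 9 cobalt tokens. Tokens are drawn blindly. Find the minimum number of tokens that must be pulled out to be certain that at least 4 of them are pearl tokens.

In the worst case for collecting pearl tokens, every non-pearl token comes out first.
There are 35 + 41 + 23 + 26 + 16 + 9 = 150 non-pearl tokens altogether.
After those, each further token must be pearl, so 150 + 4 = 154 draws guarantee 4 pearl tokens.

154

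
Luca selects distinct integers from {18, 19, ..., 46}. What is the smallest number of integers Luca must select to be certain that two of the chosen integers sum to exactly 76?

22

Group the elements by complementary pair {x, 76−x}: {30,46}, {31,45}, {32,44}, …, giving 8 two-element pairs; the single value 38 (it cannot pair with itself since the integers are distinct); and 12 integers whose partner 76−x falls outside [18,46].
By pigeonhole, treating each of those 21 groups as a pigeonhole, one can pick one integer per group — 21 integers — with no two summing to 76.
The 22nd integer lands in an occupied pair, forcing a sum of 76.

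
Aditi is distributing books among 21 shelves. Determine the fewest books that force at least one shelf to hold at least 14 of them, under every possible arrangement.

With 273 books one could put exactly 13 in each of the 21 shelves, and no shelf would reach 14.
By the pigeonhole principle, one more book must land in a shelf that already has 13, giving it 14.
So 21 × 13 + 1 = 274 books are required.

274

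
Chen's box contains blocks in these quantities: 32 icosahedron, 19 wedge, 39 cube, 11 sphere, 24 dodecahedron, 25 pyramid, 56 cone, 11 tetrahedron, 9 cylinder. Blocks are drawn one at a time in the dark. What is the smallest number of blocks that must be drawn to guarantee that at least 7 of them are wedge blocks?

214

In the worst case for collecting wedge blocks, every non-wedge block comes out first.
There are 32 + 39 + 11 + 24 + 25 + 56 + 11 + 9 = 207 non-wedge blocks altogether.
After those, each further block must be wedge, so 207 + 7 = 214 draws guarantee 7 wedge blocks.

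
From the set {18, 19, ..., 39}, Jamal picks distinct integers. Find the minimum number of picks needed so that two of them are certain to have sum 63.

A set avoiding the sum 63 can contain at most one of each pair {x, 63−x}, plus the 6 elements whose complement lies outside the range.
The integers 18, …, 31 (14 of them) are such a set: any two sum to at least 18+19 = 37 and at most 30+31 = 61 < 63.
By the pigeonhole principle, any 15th integer completes one of the 8 pairs, so 15 choices force a sum of 63.

15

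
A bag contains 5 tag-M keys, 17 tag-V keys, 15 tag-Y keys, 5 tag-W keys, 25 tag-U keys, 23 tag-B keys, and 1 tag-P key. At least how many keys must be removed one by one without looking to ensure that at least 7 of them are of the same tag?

36

The 7 tags are the holes; the keys drawn are the pigeons.
To avoid 7 of any one tag, the worst case takes at most 6 of each tag, or every key of a tag that has fewer than 6.
That gives 5 + 6 + 6 + 5 + 6 + 6 + 1 = 35 keys with no tag reaching 7.
The next key forces some tag to 7, so 35 + 1 = 36.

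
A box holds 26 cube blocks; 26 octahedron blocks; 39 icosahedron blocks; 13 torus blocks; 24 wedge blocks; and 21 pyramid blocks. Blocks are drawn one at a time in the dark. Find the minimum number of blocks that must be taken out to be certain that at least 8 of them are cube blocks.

131

In the worst case for collecting cube blocks, every non-cube block comes out first.
There are 26 + 39 + 13 + 24 + 21 = 123 non-cube blocks altogether.
After those, each further block must be cube, so 123 + 8 = 131 draws guarantee 8 cube blocks.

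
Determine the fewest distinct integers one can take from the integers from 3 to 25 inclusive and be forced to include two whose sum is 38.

18

Group the elements by complementary pair {x, 38−x}: {13,25}, {14,24}, {15,23}, …, giving 6 two-element pairs, the single value 19 (it cannot pair with itself since the integers are distinct), and 10 integers whose partner 38−x falls outside [3,25].
Treating each of those 17 groups as a pigeonhole, one can pick one integer per group — 17 integers — with no two summing to 38.
The 18th integer lands in an occupied pair, forcing a sum of 38.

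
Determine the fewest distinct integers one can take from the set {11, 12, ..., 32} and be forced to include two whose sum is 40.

14

Two chosen integers sum to 40 exactly when both halves of some pair {x, 40−x} with 11 ≤ x ≤ 40−x ≤ 29 are chosen — 9 such pairs.
The remaining 4 elements (those with no distinct partner in range) can never complete a 40-sum, so the worst case takes all of them and one from each pair: 4 + 9 = 13.
The 14th integer has to be the second member of some pair, so 13 + 1 = 14.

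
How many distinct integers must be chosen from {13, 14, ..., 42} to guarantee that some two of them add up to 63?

20

Group the elements by complementary pair {x, 63−x}: {21,42}, {22,41}, {23,40}, …, giving 11 two-element pairs and 8 integers whose partner 63−x falls outside [13,42].
By pigeonhole, treating each of those 19 groups as a pigeonhole, one can pick one integer per group — 19 integers — with no two summing to 63.
The 20th integer lands in an occupied pair, forcing a sum of 63.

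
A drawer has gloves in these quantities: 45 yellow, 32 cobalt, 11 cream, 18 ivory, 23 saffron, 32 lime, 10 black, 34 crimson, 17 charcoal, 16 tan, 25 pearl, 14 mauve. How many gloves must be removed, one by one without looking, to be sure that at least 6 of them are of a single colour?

By pigeonhole, put each drawn glove into a box by colour. The largest draw with every box below 6 takes min(count, 5) from each colour.
Σ min(cᵢ, 5) = 5 + 5 + 5 + 5 + 5 + 5 + 5 + 5 + 5 + 5 + 5 + 5 = 60.
Draw number 60 + 1 = 61 must push one box to 6.

61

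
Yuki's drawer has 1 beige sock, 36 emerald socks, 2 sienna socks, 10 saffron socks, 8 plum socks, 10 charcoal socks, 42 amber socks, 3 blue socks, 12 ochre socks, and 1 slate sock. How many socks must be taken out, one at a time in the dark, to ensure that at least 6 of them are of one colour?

38

An adversary could hand out at most 5 socks per colour (4 colours run out sooner): 1 + 5 + 2 + 5 + 5 + 5 + 5 + 3 + 5 + 1 = 37 socks and still no colour has 6.
One more sock lands in a colour already at 5, so 38 draws are enough and 37 are not.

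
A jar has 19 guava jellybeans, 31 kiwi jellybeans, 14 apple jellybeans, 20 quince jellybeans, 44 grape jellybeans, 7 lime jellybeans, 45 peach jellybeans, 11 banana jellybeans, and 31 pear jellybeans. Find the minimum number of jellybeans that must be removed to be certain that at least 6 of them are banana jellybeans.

In the worst case for collecting banana jellybeans, every non-banana jellybean comes out first.
There are 19 + 31 + 14 + 20 + 44 + 7 + 45 + 31 = 211 non-banana jellybeans altogether.
After those, each further jellybean must be banana, so 211 + 6 = 217 draws guarantee 6 banana jellybeans.

217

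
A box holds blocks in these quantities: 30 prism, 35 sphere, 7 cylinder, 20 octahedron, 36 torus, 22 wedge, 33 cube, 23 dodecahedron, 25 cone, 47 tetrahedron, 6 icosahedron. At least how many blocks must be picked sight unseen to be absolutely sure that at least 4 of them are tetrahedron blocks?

241

In the worst case for collecting tetrahedron blocks, every non-tetrahedron block comes out first.
There are 30 + 35 + 7 + 20 + 36 + 22 + 33 + 23 + 25 + 6 = 237 non-tetrahedron blocks altogether.
After those, each further block must be tetrahedron, so 237 + 4 = 241 draws guarantee 4 tetrahedron blocks.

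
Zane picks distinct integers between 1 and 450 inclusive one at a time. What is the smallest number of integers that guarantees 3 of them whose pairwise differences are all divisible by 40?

Integers whose pairwise differences are multiples of 40 are exactly those sharing a remainder mod 40. The 40 residue classes mod 40 are the pigeonholes.
With 80 integers one could put 2 in each residue class and have no class reach 3.
The 81st integer pushes some class to 3, so 40·2 + 1 = 81.

81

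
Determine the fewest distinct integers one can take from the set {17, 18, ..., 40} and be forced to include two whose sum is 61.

15

Group the elements by complementary pair {x, 61−x}: {21,40}, {22,39}, {23,38}, …, giving 10 two-element pairs and 4 integers whose partner 61−x falls outside [17,40].
Treating each of those 14 groups as a pigeonhole, one can pick one integer per group — 14 integers — with no two summing to 61.
The 15th integer lands in an occupied pair, forcing a sum of 61.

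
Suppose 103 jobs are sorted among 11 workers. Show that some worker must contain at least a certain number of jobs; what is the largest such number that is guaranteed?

10

By the pigeonhole principle, the 11 workers are the holes and the 103 jobs are the pigeons.
If every worker held at most 9 jobs, the total would be at most 11 × 9 = 99, which is less than 103.
So some worker holds at least ⌈103/11⌉ = 10 jobs.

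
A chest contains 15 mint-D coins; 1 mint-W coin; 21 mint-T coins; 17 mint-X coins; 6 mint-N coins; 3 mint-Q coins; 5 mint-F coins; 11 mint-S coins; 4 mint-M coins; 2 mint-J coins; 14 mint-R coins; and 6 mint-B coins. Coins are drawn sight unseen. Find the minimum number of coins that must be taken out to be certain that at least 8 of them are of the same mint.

63

The 12 mints are the holes; the coins drawn are the pigeons.
To avoid 8 of any one mint, the worst case takes at most 7 of each mint, or every coin of a mint that has fewer than 7.
That gives 7 + 1 + 7 + 7 + 6 + 3 + 5 + 7 + 4 + 2 + 7 + 6 = 62 coins with no mint reaching 8.
The next coin forces some mint to 8, so 62 + 1 = 63.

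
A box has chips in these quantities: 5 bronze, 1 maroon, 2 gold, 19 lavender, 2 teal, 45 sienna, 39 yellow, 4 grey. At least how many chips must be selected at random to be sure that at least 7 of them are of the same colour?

Put each drawn chip into a box by colour. The largest draw with every box below 7 takes min(count, 6) from each colour; colours with fewer than 6 contribute all they have.
Σ min(cᵢ, 6) = 5 + 1 + 2 + 6 + 2 + 6 + 6 + 4 = 32.
Draw number 32 + 1 = 33 must push one box to 7.

33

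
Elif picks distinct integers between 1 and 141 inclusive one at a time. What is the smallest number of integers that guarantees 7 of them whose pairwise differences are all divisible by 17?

103

Integers whose pairwise differences are multiples of 17 are exactly those sharing a remainder mod 17. The 17 residue classes mod 17 are the pigeonholes.
With 102 integers one could put 6 in each residue class and have no class reach 7.
The 103rd integer pushes some class to 7, so 17·6 + 1 = 103.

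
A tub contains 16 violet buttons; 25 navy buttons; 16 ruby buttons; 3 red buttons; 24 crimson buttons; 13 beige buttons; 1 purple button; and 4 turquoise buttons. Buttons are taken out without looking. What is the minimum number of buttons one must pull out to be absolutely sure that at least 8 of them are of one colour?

An adversary could hand out at most 7 buttons per colour (red, purple, turquoise run out sooner): 7 + 7 + 7 + 3 + 7 + 7 + 1 + 4 = 43 buttons and still no colour has 8.
One more button lands in a colour already at 7, so 44 draws are enough and 43 are not.

44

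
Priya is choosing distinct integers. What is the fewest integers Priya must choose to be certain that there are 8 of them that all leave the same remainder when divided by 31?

218

By pigeonhole, the 31 residue classes mod 31 are the pigeonholes.
With 217 integers one could put 7 in each residue class and have no class reach 8.
The 218th integer pushes some class to 8, so 31·7 + 1 = 218.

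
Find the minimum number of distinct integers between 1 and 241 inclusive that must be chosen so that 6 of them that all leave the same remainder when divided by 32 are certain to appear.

161

The 32 residue classes mod 32 are the pigeonholes.
With 160 integers one could put 5 in each residue class and have no class reach 6.
The 161st integer pushes some class to 6, so 32·5 + 1 = 161.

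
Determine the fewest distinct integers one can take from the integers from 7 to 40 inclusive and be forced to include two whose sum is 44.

Two chosen integers sum to 44 exactly when both halves of some pair {x, 44−x} with 7 ≤ x ≤ 44−x ≤ 37 are chosen — 15 such pairs.
The remaining 4 elements (those with no distinct partner in range) can never complete a 44-sum, so the worst case takes all of them and one from each pair: 4 + 15 = 19.
The 20th integer has to be the second member of some pair, so 19 + 1 = 20.

20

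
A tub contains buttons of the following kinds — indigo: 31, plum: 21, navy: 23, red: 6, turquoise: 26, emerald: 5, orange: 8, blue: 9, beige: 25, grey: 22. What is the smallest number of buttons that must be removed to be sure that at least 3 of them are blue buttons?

170

In the worst case for collecting blue buttons, every non-blue button comes out first.
There are 31 + 21 + 23 + 6 + 26 + 5 + 8 + 25 + 22 = 167 non-blue buttons altogether.
After those, each further button must be blue, so 167 + 3 = 170 draws guarantee 3 blue buttons.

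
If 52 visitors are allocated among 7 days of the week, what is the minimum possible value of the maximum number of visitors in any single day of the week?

By the pigeonhole principle, the 7 days of the week are the holes and the 52 visitors are the pigeons.
If every day of the week held at most 7 visitors, the total would be at most 7 × 7 = 49, which is less than 52.
So some day of the week holds at least ⌈52/7⌉ = 8 visitors.

8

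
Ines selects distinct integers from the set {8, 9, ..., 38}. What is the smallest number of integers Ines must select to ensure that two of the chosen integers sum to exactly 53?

Two chosen integers sum to 53 exactly when both halves of some pair {x, 53−x} with 15 ≤ x ≤ 53−x ≤ 38 are chosen — 12 such pairs.
The remaining 7 elements (those with no distinct partner in range) can never complete a 53-sum, so the worst case takes all of them and one from each pair: 7 + 12 = 19.
By pigeonhole, the 20th integer has to be the second member of some pair, so 19 + 1 = 20.

20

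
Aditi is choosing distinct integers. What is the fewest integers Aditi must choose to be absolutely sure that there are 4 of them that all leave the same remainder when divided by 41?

124

The 41 residue classes mod 41 are the pigeonholes.
With 123 integers one could put 3 in each residue class and have no class reach 4.
The 124th integer pushes some class to 4, so 41·3 + 1 = 124.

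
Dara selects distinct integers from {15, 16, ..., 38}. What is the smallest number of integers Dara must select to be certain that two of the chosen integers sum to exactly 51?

Group the elements by complementary pair {x, 51−x}: {15,36}, {16,35}, {17,34}, …, giving 11 two-element pairs and 2 integers whose partner 51−x falls outside [15,38].
Treating each of those 13 groups as a pigeonhole, one can pick one integer per group — 13 integers — with no two summing to 51.
The 14th integer lands in an occupied pair, forcing a sum of 51.

14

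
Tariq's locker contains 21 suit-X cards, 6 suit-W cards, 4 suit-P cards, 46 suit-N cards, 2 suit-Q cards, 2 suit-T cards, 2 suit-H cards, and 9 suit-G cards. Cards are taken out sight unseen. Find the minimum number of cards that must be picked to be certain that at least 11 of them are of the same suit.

Pigeonhole: the 8 suits are the holes; the cards drawn are the pigeons.
To avoid 11 of any one suit, the worst case takes at most 10 of each suit, or every card of a suit that has fewer than 10.
That gives 10 + 6 + 4 + 10 + 2 + 2 + 2 + 9 = 45 cards with no suit reaching 11.
The next card forces some suit to 11, so 45 + 1 = 46.

46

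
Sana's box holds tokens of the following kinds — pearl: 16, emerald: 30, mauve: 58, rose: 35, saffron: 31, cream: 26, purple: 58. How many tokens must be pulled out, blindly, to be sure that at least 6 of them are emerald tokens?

In the worst case for collecting emerald tokens, every non-emerald token comes out first.
There are 16 + 58 + 35 + 31 + 26 + 58 = 224 non-emerald tokens altogether.
After those, each further token must be emerald, so 224 + 6 = 230 draws guarantee 6 emerald tokens.

230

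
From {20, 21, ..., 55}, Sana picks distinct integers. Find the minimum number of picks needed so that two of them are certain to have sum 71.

21

Two chosen integers sum to 71 exactly when both halves of some pair {x, 71−x} with 20 ≤ x ≤ 71−x ≤ 51 are chosen — 16 such pairs.
The remaining 4 elements (those with no distinct partner in range) can never complete a 71-sum, so the worst case takes all of them and one from each pair: 4 + 16 = 20.
The 21st integer has to be the second member of some pair, so 20 + 1 = 21.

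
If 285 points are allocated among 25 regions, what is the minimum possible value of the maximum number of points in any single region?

By pigeonhole, the 25 regions are the holes and the 285 points are the pigeons.
If every region held at most 11 points, the total would be at most 25 × 11 = 275, which is less than 285.
So some region holds at least ⌈285/25⌉ = 12 points.

12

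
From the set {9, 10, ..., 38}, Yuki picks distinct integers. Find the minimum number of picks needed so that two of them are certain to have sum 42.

19

A set avoiding the sum 42 can contain at most one of each pair {x, 42−x}, plus the 6 elements whose complement lies outside the range or equal to its own complement.
The integers 21, …, 38 (18 of them) are such a set: any two sum to at least 21+22 = 43 > 42.
Any 19th integer completes one of the 12 pairs, so 19 choices force a sum of 42.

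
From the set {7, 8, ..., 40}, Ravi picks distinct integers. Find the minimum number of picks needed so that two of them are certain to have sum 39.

22

A set avoiding the sum 39 can contain at most one of each pair {x, 39−x}, plus the 8 elements whose complement lies outside the range.
The integers 20, …, 40 (21 of them) are such a set: any two sum to at least 20+21 = 41 > 39.
Any 22nd integer completes one of the 13 pairs, so 22 choices force a sum of 39.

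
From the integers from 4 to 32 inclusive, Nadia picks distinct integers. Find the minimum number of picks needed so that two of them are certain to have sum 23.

Group the elements by complementary pair {x, 23−x}: {4,19}, {5,18}, {6,17}, …, giving 8 two-element pairs and 13 integers whose partner 23−x falls outside [4,32].
By the pigeonhole principle, treating each of those 21 groups as a pigeonhole, one can pick one integer per group — 21 integers — with no two summing to 23.
The 22nd integer lands in an occupied pair, forcing a sum of 23.

22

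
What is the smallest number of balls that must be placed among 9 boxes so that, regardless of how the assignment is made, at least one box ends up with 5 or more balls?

With 36 balls one could put exactly 4 in each of the 9 boxes, and no box would reach 5.
Pigeonhole: one more ball must land in a box that already has 4, giving it 5.
So 9 × 4 + 1 = 37 balls are required.

37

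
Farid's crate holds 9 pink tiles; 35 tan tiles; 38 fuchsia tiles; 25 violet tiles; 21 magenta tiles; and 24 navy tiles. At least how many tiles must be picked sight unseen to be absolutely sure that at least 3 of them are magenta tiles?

134

In the worst case for collecting magenta tiles, every non-magenta tile comes out first.
There are 9 + 35 + 38 + 25 + 24 = 131 non-magenta tiles altogether.
After those, each further tile must be magenta, so 131 + 3 = 134 draws guarantee 3 magenta tiles.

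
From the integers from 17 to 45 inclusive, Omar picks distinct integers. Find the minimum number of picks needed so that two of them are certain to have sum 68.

19

A set avoiding the sum 68 can contain at most one of each pair {x, 68−x}, plus the 7 elements whose complement lies outside the range or equal to its own complement.
The integers 17, …, 34 (18 of them) are such a set: any two sum to at least 17+18 = 35 and at most 33+34 = 67 < 68.
By pigeonhole, any 19th integer completes one of the 11 pairs, so 19 choices force a sum of 68.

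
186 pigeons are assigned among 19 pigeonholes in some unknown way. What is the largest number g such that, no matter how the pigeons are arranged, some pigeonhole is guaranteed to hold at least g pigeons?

10

The 19 pigeonholes are the holes and the 186 pigeons are the pigeons.
If every pigeonhole held at most 9 pigeons, the total would be at most 19 × 9 = 171, which is less than 186.
So some pigeonhole holds at least ⌈186/19⌉ = 10 pigeons.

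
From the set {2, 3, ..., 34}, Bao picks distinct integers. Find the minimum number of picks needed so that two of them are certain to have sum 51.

25

Two chosen integers sum to 51 exactly when both halves of some pair {x, 51−x} with 17 ≤ x ≤ 51−x ≤ 34 are chosen — 9 such pairs.
The remaining 15 elements (those with no distinct partner in range) can never complete a 51-sum, so the worst case takes all of them and one from each pair: 15 + 9 = 24.
The 25th integer has to be the second member of some pair, so 24 + 1 = 25.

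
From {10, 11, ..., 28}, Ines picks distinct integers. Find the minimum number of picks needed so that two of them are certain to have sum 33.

Two chosen integers sum to 33 exactly when both halves of some pair {x, 33−x} with 10 ≤ x ≤ 33−x ≤ 23 are chosen — 7 such pairs.
The remaining 5 elements (those with no distinct partner in range) can never complete a 33-sum, so the worst case takes all of them and one from each pair: 5 + 7 = 12.
Pigeonhole: the 13th integer has to be the second member of some pair, so 12 + 1 = 13.

13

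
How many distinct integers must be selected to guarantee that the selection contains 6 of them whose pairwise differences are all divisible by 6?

Integers whose pairwise differences are multiples of 6 are exactly those sharing a remainder mod 6. Pigeonhole: the 6 residue classes mod 6 are the pigeonholes.
With 30 integers one could put 5 in each residue class and have no class reach 6.
The 31st integer pushes some class to 6, so 6·5 + 1 = 31.

31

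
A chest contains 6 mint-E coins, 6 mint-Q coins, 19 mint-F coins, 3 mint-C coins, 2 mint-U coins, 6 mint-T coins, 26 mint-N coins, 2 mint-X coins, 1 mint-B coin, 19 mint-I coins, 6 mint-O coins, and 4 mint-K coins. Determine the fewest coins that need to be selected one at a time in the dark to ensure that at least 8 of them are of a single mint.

58

An adversary could hand out at most 7 coins per mint (9 mints run out sooner): 6 + 6 + 7 + 3 + 2 + 6 + 7 + 2 + 1 + 7 + 6 + 4 = 57 coins and still no mint has 8.
Pigeonhole: one more coin lands in a mint already at 7, so 58 draws are enough and 57 are not.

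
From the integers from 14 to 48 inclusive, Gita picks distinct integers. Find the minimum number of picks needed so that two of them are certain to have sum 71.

Two chosen integers sum to 71 exactly when both halves of some pair {x, 71−x} with 23 ≤ x ≤ 71−x ≤ 48 are chosen — 13 such pairs.
The remaining 9 elements (those with no distinct partner in range) can never complete a 71-sum, so the worst case takes all of them and one from each pair: 9 + 13 = 22.
The 23rd integer has to be the second member of some pair, so 22 + 1 = 23.

23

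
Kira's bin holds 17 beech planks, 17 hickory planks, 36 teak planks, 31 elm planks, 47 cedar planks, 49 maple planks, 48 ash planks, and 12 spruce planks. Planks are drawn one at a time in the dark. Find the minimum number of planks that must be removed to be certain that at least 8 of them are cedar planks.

In the worst case for collecting cedar planks, every non-cedar plank comes out first.
There are 17 + 17 + 36 + 31 + 49 + 48 + 12 = 210 non-cedar planks altogether.
After those, each further plank must be cedar, so 210 + 8 = 218 draws guarantee 8 cedar planks.

218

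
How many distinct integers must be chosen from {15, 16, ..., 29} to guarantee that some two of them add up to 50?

Two chosen integers sum to 50 exactly when both halves of some pair {x, 50−x} with 21 ≤ x ≤ 50−x ≤ 29 are chosen — 4 such pairs.
The remaining 7 elements (those with no distinct partner in range) can never complete a 50-sum, so the worst case takes all of them and one from each pair: 7 + 4 = 11.
Pigeonhole: the 12th integer has to be the second member of some pair, so 11 + 1 = 12.

12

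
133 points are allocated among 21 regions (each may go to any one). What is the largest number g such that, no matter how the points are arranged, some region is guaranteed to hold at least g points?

The 21 regions are the holes and the 133 points are the pigeons.
If every region held at most 6 points, the total would be at most 21 × 6 = 126, which is less than 133.
So some region holds at least ⌈133/21⌉ = 7 points.

7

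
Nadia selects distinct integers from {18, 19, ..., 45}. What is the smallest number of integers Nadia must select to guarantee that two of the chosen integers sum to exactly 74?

Group the elements by complementary pair {x, 74−x}: {29,45}, {30,44}, {31,43}, …, giving 8 two-element pairs, the single value 37 (it cannot pair with itself since the integers are distinct), and 11 integers whose partner 74−x falls outside [18,45].
By pigeonhole, treating each of those 20 groups as a pigeonhole, one can pick one integer per group — 20 integers — with no two summing to 74.
The 21st integer lands in an occupied pair, forcing a sum of 74.

21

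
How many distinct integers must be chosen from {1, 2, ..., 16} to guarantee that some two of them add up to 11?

12

A set avoiding the sum 11 can contain at most one of each pair {x, 11−x}, plus the 6 elements whose complement lies outside the range.
The integers 6, …, 16 (11 of them) are such a set: any two sum to at least 6+7 = 13 > 11.
Pigeonhole: any 12th integer completes one of the 5 pairs, so 12 choices force a sum of 11.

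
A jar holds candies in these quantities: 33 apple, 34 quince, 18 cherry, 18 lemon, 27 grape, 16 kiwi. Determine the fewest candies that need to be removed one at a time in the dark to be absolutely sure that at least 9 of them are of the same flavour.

By the pigeonhole principle, the 6 flavours are the holes; the candies drawn are the pigeons.
To avoid 9 of any one flavour, the worst case takes at most 8 of each flavour.
That gives 8 + 8 + 8 + 8 + 8 + 8 = 48 candies with no flavour reaching 9.
The next candy forces some flavour to 9, so 48 + 1 = 49.

49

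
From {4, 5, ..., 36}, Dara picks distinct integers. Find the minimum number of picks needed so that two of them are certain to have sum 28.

24

Two chosen integers sum to 28 exactly when both halves of some pair {x, 28−x} with 4 ≤ x ≤ 28−x ≤ 24 are chosen — 10 such pairs.
The remaining 13 elements (those with no distinct partner in range) can never complete a 28-sum, so the worst case takes all of them and one from each pair: 13 + 10 = 23.
Pigeonhole: the 24th integer has to be the second member of some pair, so 23 + 1 = 24.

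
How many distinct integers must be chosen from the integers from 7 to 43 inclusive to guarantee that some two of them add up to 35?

A set avoiding the sum 35 can contain at most one of each pair {x, 35−x}, plus the 15 elements whose complement lies outside the range.
The integers 18, …, 43 (26 of them) are such a set: any two sum to at least 18+19 = 37 > 35.
Pigeonhole: any 27th integer completes one of the 11 pairs, so 27 choices force a sum of 35.

27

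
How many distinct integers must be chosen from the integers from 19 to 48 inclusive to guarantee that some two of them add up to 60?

A set avoiding the sum 60 can contain at most one of each pair {x, 60−x}, plus the 8 elements whose complement lies outside the range or equal to its own complement.
The integers 30, …, 48 (19 of them) are such a set: any two sum to at least 30+31 = 61 > 60.
By the pigeonhole principle, any 20th integer completes one of the 11 pairs, so 20 choices force a sum of 60.

20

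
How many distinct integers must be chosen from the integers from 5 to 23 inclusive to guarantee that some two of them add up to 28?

A set avoiding the sum 28 can contain at most one of each pair {x, 28−x}, plus the 1 element equal to its own complement.
The integers 14, …, 23 (10 of them) are such a set: any two sum to at least 14+15 = 29 > 28.
Pigeonhole: any 11th integer completes one of the 9 pairs, so 11 choices force a sum of 28.

11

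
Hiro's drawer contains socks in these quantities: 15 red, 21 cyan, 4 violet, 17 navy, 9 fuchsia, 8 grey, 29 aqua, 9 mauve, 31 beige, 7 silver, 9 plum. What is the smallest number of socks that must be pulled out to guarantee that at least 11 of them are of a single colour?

Pigeonhole: put each drawn sock into a box by colour. The largest draw with every box below 11 takes min(count, 10) from each colour; colours with fewer than 10 contribute all they have.
Σ min(cᵢ, 10) = 10 + 10 + 4 + 10 + 9 + 8 + 10 + 9 + 10 + 7 + 9 = 96.
Draw number 96 + 1 = 97 must push one box to 11.

97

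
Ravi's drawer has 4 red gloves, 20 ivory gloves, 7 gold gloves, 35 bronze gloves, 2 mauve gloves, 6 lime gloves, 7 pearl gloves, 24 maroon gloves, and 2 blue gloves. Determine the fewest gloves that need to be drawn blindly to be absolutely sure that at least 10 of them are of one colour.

56

By pigeonhole, the 9 colours are the holes; the gloves drawn are the pigeons.
To avoid 10 of any one colour, the worst case takes at most 9 of each colour, or every glove of a colour that has fewer than 9.
That gives 4 + 9 + 7 + 9 + 2 + 6 + 7 + 9 + 2 = 55 gloves with no colour reaching 10.
The next glove forces some colour to 10, so 55 + 1 = 56.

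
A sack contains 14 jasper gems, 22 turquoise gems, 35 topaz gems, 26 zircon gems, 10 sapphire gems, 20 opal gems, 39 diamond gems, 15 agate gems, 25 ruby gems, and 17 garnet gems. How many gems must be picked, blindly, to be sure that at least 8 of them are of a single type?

71

An adversary could hand out at most 7 gems per type: 7 + 7 + 7 + 7 + 7 + 7 + 7 + 7 + 7 + 7 = 70 gems and still no type has 8.
One more gem lands in a type already at 7, so 71 draws are enough and 70 are not.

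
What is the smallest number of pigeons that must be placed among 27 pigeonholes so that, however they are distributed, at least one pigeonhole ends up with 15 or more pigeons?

With 378 pigeons one could put exactly 14 in each of the 27 pigeonholes, and no pigeonhole would reach 15.
One more pigeon must land in a pigeonhole that already has 14, giving it 15.
So 27 × 14 + 1 = 379 pigeons are required.

379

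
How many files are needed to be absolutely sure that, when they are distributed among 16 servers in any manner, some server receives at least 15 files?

With 224 files one could put exactly 14 in each of the 16 servers, and no server would reach 15.
One more file must land in a server that already has 14, giving it 15.
So 16 × 14 + 1 = 225 files are required.

225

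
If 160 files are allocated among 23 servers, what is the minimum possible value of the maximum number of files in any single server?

7

By pigeonhole, the 23 servers are the holes and the 160 files are the pigeons.
If every server held at most 6 files, the total would be at most 23 × 6 = 138, which is less than 160.
So some server holds at least ⌈160/23⌉ = 7 files.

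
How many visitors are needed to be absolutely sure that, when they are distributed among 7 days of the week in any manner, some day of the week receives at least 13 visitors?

85

With 84 visitors one could put exactly 12 in each of the 7 days of the week, and no day of the week would reach 13.
One more visitor must land in a day of the week that already has 12, giving it 13.
So 7 × 12 + 1 = 85 visitors are required.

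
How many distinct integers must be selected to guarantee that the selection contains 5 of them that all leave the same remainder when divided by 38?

By pigeonhole, the 38 residue classes mod 38 are the pigeonholes.
With 152 integers one could put 4 in each residue class and have no class reach 5.
The 153rd integer pushes some class to 5, so 38·4 + 1 = 153.

153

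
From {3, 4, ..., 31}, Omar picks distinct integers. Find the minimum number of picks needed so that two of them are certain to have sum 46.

22

A set avoiding the sum 46 can contain at most one of each pair {x, 46−x}, plus the 13 elements whose complement lies outside the range or equal to its own complement.
The integers 3, …, 23 (21 of them) are such a set: any two sum to at least 3+4 = 7 and at most 22+23 = 45 < 46.
By the pigeonhole principle, any 22nd integer completes one of the 8 pairs, so 22 choices force a sum of 46.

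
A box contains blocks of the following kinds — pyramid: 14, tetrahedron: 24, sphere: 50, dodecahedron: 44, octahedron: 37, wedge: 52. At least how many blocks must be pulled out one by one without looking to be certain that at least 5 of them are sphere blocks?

176

In the worst case for collecting sphere blocks, every non-sphere block comes out first.
There are 14 + 24 + 44 + 37 + 52 = 171 non-sphere blocks altogether.
After those, each further block must be sphere, so 171 + 5 = 176 draws guarantee 5 sphere blocks.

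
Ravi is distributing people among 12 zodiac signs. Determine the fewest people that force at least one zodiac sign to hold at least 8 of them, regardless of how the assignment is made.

With 84 people one could put exactly 7 in each of the 12 zodiac signs, and no zodiac sign would reach 8.
By pigeonhole, one more person must land in a zodiac sign that already has 7, giving it 8.
So 12 × 7 + 1 = 85 people are required.

85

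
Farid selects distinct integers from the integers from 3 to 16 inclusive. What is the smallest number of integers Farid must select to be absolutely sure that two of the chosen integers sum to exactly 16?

Two chosen integers sum to 16 exactly when both halves of some pair {x, 16−x} with 3 ≤ x ≤ 16−x ≤ 13 are chosen — 5 such pairs.
The remaining 4 elements (those with no distinct partner in range) can never complete a 16-sum, so the worst case takes all of them and one from each pair: 4 + 5 = 9.
By the pigeonhole principle, the 10th integer has to be the second member of some pair, so 9 + 1 = 10.

10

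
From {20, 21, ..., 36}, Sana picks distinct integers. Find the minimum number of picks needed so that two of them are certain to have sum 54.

Group the elements by complementary pair {x, 54−x}: {20,34}, {21,33}, {22,32}, …, giving 7 two-element pairs, the single value 27 (it cannot pair with itself since the integers are distinct), and 2 integers whose partner 54−x falls outside [20,36].
By pigeonhole, treating each of those 10 groups as a pigeonhole, one can pick one integer per group — 10 integers — with no two summing to 54.
The 11th integer lands in an occupied pair, forcing a sum of 54.

11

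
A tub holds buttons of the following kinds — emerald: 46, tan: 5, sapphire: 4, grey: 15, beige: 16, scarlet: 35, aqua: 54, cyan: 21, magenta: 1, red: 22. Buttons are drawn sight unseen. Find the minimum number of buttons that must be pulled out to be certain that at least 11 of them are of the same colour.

Put each drawn button into a box by colour. The largest draw with every box below 11 takes min(count, 10) from each colour; colours with fewer than 10 contribute all they have.
Σ min(cᵢ, 10) = 10 + 5 + 4 + 10 + 10 + 10 + 10 + 10 + 1 + 10 = 80.
Draw number 80 + 1 = 81 must push one box to 11.

81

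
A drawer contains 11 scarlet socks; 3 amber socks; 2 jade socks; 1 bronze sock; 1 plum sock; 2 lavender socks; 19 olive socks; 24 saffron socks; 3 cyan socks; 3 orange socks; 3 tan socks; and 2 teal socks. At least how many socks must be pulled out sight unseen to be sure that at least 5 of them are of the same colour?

Pigeonhole: put each drawn sock into a box by colour. The largest draw with every box below 5 takes min(count, 4) from each colour; colours with fewer than 4 contribute all they have.
Σ min(cᵢ, 4) = 4 + 3 + 2 + 1 + 1 + 2 + 4 + 4 + 3 + 3 + 3 + 2 = 32.
Draw number 32 + 1 = 33 must push one box to 5.

33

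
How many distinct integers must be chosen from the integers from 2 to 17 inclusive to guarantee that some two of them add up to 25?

12

A set avoiding the sum 25 can contain at most one of each pair {x, 25−x}, plus the 6 elements whose complement lies outside the range.
The integers 2, …, 12 (11 of them) are such a set: any two sum to at least 2+3 = 5 and at most 11+12 = 23 < 25.
Pigeonhole: any 12th integer completes one of the 5 pairs, so 12 choices force a sum of 25.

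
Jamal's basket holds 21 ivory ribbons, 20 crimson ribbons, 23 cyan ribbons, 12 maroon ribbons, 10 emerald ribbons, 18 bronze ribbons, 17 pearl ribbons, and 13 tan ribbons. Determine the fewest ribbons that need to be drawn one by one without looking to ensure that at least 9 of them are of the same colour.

The 8 colours are the holes; the ribbons drawn are the pigeons.
To avoid 9 of any one colour, the worst case takes at most 8 of each colour.
That gives 8 + 8 + 8 + 8 + 8 + 8 + 8 + 8 = 64 ribbons with no colour reaching 9.
The next ribbon forces some colour to 9, so 64 + 1 = 65.

65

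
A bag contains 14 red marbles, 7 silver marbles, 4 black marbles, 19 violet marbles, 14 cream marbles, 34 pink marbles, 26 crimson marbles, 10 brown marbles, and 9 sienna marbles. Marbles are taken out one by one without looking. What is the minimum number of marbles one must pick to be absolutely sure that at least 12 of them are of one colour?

86

The 9 colours are the holes; the marbles drawn are the pigeons.
To avoid 12 of any one colour, the worst case takes at most 11 of each colour, or every marble of a colour that has fewer than 11.
That gives 11 + 7 + 4 + 11 + 11 + 11 + 11 + 10 + 9 = 85 marbles with no colour reaching 12.
The next marble forces some colour to 12, so 85 + 1 = 86.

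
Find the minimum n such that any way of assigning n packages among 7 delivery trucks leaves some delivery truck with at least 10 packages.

With 63 packages one could put exactly 9 in each of the 7 delivery trucks, and no delivery truck would reach 10.
One more package must land in a delivery truck that already has 9, giving it 10.
So 7 × 9 + 1 = 64 packages are required.

64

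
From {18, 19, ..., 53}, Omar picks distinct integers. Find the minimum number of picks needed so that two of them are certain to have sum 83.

25

Two chosen integers sum to 83 exactly when both halves of some pair {x, 83−x} with 30 ≤ x ≤ 83−x ≤ 53 are chosen — 12 such pairs.
The remaining 12 elements (those with no distinct partner in range) can never complete a 83-sum, so the worst case takes all of them and one from each pair: 12 + 12 = 24.
Pigeonhole: the 25th integer has to be the second member of some pair, so 24 + 1 = 25.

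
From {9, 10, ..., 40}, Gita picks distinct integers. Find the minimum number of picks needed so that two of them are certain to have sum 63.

24

A set avoiding the sum 63 can contain at most one of each pair {x, 63−x}, plus the 14 elements whose complement lies outside the range.
The integers 9, …, 31 (23 of them) are such a set: any two sum to at least 9+10 = 19 and at most 30+31 = 61 < 63.
By pigeonhole, any 24th integer completes one of the 9 pairs, so 24 choices force a sum of 63.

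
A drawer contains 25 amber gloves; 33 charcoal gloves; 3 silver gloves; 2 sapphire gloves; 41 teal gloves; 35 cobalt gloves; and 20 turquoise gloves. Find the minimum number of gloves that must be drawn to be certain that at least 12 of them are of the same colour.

The 7 colours are the holes; the gloves drawn are the pigeons.
To avoid 12 of any one colour, the worst case takes at most 11 of each colour, or every glove of a colour that has fewer than 11.
That gives 11 + 11 + 3 + 2 + 11 + 11 + 11 = 60 gloves with no colour reaching 12.
The next glove forces some colour to 12, so 60 + 1 = 61.

61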